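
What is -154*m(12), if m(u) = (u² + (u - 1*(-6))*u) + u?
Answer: -57288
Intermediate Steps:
m(u) = u + u² + u*(6 + u) (m(u) = (u² + (u + 6)*u) + u = (u² + (6 + u)*u) + u = (u² + u*(6 + u)) + u = u + u² + u*(6 + u))
-154*m(12) = -1848*(7 + 2*12) = -1848*(7 + 24) = -1848*31 = -154*372 = -57288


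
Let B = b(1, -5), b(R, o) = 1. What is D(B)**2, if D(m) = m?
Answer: 1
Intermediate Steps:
B = 1
D(B)**2 = 1**2 = 1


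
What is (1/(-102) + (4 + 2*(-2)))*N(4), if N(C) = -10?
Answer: 5/51 ≈ 0.098039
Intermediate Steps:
(1/(-102) + (4 + 2*(-2)))*N(4) = (1/(-102) + (4 + 2*(-2)))*(-10) = (-1/102 + (4 - 4))*(-10) = (-1/102 + 0)*(-10) = -1/102*(-10) = 5/51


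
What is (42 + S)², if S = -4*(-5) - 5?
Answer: 3249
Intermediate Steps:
S = 15 (S = 20 - 5 = 15)
(42 + S)² = (42 + 15)² = 57² = 3249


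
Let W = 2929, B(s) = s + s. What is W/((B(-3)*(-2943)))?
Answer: 2929/17658 ≈ 0.16587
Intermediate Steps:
B(s) = 2*s
W/((B(-3)*(-2943))) = 2929/(((2*(-3))*(-2943))) = 2929/((-6*(-2943))) = 2929/17658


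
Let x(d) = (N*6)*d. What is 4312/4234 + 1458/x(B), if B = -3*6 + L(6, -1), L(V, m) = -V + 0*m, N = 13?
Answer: 52747/220168 ≈ 0.23958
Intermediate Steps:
L(V, m) = -V (L(V, m) = -V + 0 = -V)
B = -24 (B = -3*6 - 1*6 = -18 - 6 = -24)
x(d) = 78*d (x(d) = (13*6)*d = 78*d)
4312/4234 + 1458/x(B) = 4312/4234 + 1458/((78*(-24))) = 4312*(1/4234) + 1458/(-1872) = 2156/2117 + 1458*(-1/1872) = 2156/2117 - 81/104 = 52747/220168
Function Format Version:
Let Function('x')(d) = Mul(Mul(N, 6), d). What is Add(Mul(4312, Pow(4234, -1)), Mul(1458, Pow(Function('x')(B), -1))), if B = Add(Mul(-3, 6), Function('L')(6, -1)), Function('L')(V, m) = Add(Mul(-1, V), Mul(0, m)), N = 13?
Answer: Rational(52747, 220168) ≈ 0.23958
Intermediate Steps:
Function('L')(V, m) = Mul(-1, V) (Function('L')(V, m) = Add(Mul(-1, V), 0) = Mul(-1, V))
B = -24 (B = Add(Mul(-3, 6), Mul(-1, 6)) = Add(-18, -6) = -24)
Function('x')(d) = Mul(78, d) (Function('x')(d) = Mul(Mul(13, 6), d) = Mul(78, d))
Add(Mul(4312, Pow(4234, -1)), Mul(1458, Pow(Function('x')(B), -1))) = Add(Mul(4312, Pow(4234, -1)), Mul(1458, Pow(Mul(78, -24), -1))) = Add(Mul(4312, Rational(1, 4234)), Mul(1458, Pow(-1872, -1))) = Add(Rational(2156, 2117), Mul(1458, Rational(-1, 1872))) = Add(Rational(2156, 2117), Rational(-81, 104)) = Rational(52747, 220168)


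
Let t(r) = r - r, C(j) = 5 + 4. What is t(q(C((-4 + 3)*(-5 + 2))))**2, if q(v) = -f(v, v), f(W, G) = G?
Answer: 0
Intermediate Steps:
C(j) = 9
q(v) = -v
t(r) = 0
t(q(C((-4 + 3)*(-5 + 2))))**2 = 0**2 = 0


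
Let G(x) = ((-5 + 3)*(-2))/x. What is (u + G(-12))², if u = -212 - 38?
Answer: 564001/9 ≈ 62667.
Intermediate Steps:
u = -250
G(x) = 4/x (G(x) = (-2*(-2))/x = 4/x)
(u + G(-12))² = (-250 + 4/(-12))² = (-250 + 4*(-1/12))² = (-250 - ⅓)² = (-751/3)² = 564001/9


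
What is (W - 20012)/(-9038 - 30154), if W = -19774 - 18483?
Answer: 19423/13064 ≈ 1.4868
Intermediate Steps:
W = -38257
(W - 20012)/(-9038 - 30154) = (-38257 - 20012)/(-9038 - 30154) = -58269/(-39192) = -58269*(-1/39192) = 19423/13064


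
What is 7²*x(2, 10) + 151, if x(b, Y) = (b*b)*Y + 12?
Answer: 2699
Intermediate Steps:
x(b, Y) = 12 + Y*b² (x(b, Y) = b²*Y + 12 = Y*b² + 12 = 12 + Y*b²)
7²*x(2, 10) + 151 = 7²*(12 + 10*2²) + 151 = 49*(12 + 10*4) + 151 = 49*(12 + 40) + 151 = 49*52 + 151 = 2548 + 151 = 2699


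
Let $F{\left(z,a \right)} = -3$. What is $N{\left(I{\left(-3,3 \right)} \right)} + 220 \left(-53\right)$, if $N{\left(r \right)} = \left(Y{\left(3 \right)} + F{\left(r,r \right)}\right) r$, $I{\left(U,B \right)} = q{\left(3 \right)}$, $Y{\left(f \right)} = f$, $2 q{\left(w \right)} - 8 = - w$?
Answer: $-11660$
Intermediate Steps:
$q{\left(w \right)} = 4 - \frac{w}{2}$ ($q{\left(w \right)} = 4 + \frac{\left(-1\right) w}{2} = 4 - \frac{w}{2}$)
$I{\left(U,B \right)} = \frac{5}{2}$ ($I{\left(U,B \right)} = 4 - \frac{3}{2} = \frac{5}{2}$)
$N{\left(r \right)} = 0$ ($N{\left(r \right)} = \left(3 - 3\right) r = 0 r = 0$)
$N{\left(I{\left(-3,3 \right)} \right)} + 220 \left(-53\right) = 0 + 220 \left(-53\right) = 0 - 11660 = -11660$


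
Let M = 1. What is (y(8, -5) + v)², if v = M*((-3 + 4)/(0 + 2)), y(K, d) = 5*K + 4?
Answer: 7921/4 ≈ 1980.3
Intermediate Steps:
y(K, d) = 4 + 5*K
v = ½ (v = 1*((-3 + 4)/(0 + 2)) = 1*(1/2) = 1*(1*(½)) = 1*(½) = ½ ≈ 0.50000)
(y(8, -5) + v)² = ((4 + 5*8) + ½)² = ((4 + 40) + ½)² = (44 + ½)² = (89/2)² = 7921/4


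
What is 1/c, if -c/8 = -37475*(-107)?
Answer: -1/32078600 ≈ -3.1173e-8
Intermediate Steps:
c = -32078600 (c = -(-299800)*(-107) = -8*4009825 = -32078600)
1/c = 1/(-32078600) = -1/32078600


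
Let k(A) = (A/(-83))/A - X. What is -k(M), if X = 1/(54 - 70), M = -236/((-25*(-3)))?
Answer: -67/1328 ≈ -0.050452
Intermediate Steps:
M = -236/75 ≈ -3.1467
X = -1/16 (X = 1/(-16) = -1/16 ≈ -0.062500)
k(A) = 67/1328 (k(A) = (A/(-83))/A - 1*(-1/16) = (A*(-1/83))/A + 1/16 = (-A/83)/A + 1/16 = -1/83 + 1/16 = 67/1328)
-k(M) = -1*67/1328 = -67/1328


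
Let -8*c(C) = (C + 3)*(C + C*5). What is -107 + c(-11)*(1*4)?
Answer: -371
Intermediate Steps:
c(C) = -3*C*(3 + C)/4 (c(C) = -(C + 3)*(C + C*5)/8 = -(3 + C)*(C + 5*C)/8 = -(3 + C)*6*C/8 = -3*C*(3 + C)/4)
-107 + c(-11)*(1*4) = -107 + (-¾*(-11)*(3 - 11))*(1*4) = -107 - ¾*(-11)*(-8)*4 = -107 - 66*4 = -107 - 264 = -371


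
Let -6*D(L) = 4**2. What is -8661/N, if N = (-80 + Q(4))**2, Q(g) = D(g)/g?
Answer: -77949/58564 ≈ -1.3310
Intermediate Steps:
D(L) = -8/3 (D(L) = -1/6*4**2 = -1/6*16 = -8/3)
Q(g) = -8/(3*g)
N = 58564/9 (N = (-80 - 8/3/4)**2 = (-80 - 8/3*1/4)**2 = (-80 - 2/3)**2 = (-242/3)**2 = 58564/9 ≈ 6507.1)
-8661/N = -8661/58564/9 = -8661*9/58564 = -77949/58564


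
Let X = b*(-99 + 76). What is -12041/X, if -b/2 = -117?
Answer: 12041/5382 ≈ 2.2373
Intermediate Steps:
b = 234 (b = -2*(-117) = 234)
X = -5382 (X = 234*(-99 + 76) = 234*(-23) = -5382)
-12041/X = -12041/(-5382) = -12041*(-1/5382) = 12041/5382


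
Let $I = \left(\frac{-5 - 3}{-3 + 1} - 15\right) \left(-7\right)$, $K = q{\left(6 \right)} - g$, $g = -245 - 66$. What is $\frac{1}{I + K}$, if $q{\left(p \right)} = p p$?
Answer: $\frac{1}{424} \approx 0.0023585$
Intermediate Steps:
$q{\left(p \right)} = p^{2}$
$g = -311$
$K = 347$ ($K = 6^{2} - -311 = 36 + 311 = 347$)
$I = 77$ ($I = \left(- \frac{8}{-2} - 15\right) \left(-7\right) = \left(\left(-8\right) \left(- \frac{1}{2}\right) - 15\right) \left(-7\right) = \left(4 - 15\right) \left(-7\right) = \left(-11\right) \left(-7\right) = 77$)
$\frac{1}{I + K} = \frac{1}{77 + 347} = \frac{1}{424}$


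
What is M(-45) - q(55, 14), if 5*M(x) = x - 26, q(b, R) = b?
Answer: -346/5 ≈ -69.200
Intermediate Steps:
M(x) = -26/5 + x/5 (M(x) = (x - 26)/5 = (-26 + x)/5 = -26/5 + x/5)
M(-45) - q(55, 14) = (-26/5 + (1/5)*(-45)) - 1*55 = (-26/5 - 9) - 55 = -71/5 - 55 = -346/5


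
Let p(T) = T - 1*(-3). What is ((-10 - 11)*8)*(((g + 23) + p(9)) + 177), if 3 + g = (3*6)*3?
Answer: -44184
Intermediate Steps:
p(T) = 3 + T (p(T) = T + 3 = 3 + T)
g = 51 (g = -3 + (3*6)*3 = -3 + 18*3 = -3 + 54 = 51)
((-10 - 11)*8)*(((g + 23) + p(9)) + 177) = ((-10 - 11)*8)*(((51 + 23) + (3 + 9)) + 177) = (-21*8)*((74 + 12) + 177) = -168*(86 + 177) = -168*263 = -44184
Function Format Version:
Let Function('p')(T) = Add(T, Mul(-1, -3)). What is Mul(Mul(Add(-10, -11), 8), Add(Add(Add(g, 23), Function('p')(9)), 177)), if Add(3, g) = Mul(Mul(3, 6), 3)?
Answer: -44184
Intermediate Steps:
Function('p')(T) = Add(3, T) (Function('p')(T) = Add(T, 3) = Add(3, T))
g = 51 (g = Add(-3, Mul(Mul(3, 6), 3)) = Add(-3, Mul(18, 3)) = Add(-3, 54) = 51)
Mul(Mul(Add(-10, -11), 8), Add(Add(Add(g, 23), Function('p')(9)), 177)) = Mul(Mul(Add(-10, -11), 8), Add(Add(Add(51, 23), Add(3, 9)), 177)) = Mul(Mul(-21, 8), Add(Add(74, 12), 177)) = Mul(-168, Add(86, 177)) = Mul(-168, 263) = -44184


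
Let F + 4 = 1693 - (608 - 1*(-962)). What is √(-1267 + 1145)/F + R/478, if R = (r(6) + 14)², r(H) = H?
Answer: 200/239 + I*√122/119 ≈ 0.83682 + 0.092818*I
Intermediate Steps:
R = 400 (R = (6 + 14)² = 20² = 400)
F = 119 (F = -4 + (1693 - (608 - 1*(-962))) = -4 + (1693 - (608 + 962)) = -4 + (1693 - 1*1570) = -4 + (1693 - 1570) = -4 + 123 = 119)
√(-1267 + 1145)/F + R/478 = √(-1267 + 1145)/119 + 400/478 = √(-122)*(1/119) + 400*(1/478) = (I*√122)*(1/119) + 200/239 = I*√122/119 + 200/239 = 200/239 + I*√122/119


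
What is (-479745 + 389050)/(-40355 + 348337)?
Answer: -90695/307982 ≈ -0.29448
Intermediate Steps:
(-479745 + 389050)/(-40355 + 348337) = -90695/307982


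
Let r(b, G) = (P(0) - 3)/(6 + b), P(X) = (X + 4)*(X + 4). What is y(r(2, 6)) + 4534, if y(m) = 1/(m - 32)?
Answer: 1101754/243 ≈ 4534.0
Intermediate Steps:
P(X) = (4 + X)**2 (P(X) = (4 + X)*(4 + X) = (4 + X)**2)
r(b, G) = 13/(6 + b) (r(b, G) = ((4 + 0)**2 - 3)/(6 + b) = (4**2 - 3)/(6 + b) = (16 - 3)/(6 + b) = 13/(6 + b))
y(m) = 1/(-32 + m)
y(r(2, 6)) + 4534 = 1/(-32 + 13/(6 + 2)) + 4534 = 1/(-32 + 13/8) + 4534 = 1/(-243/8) + 4534 = -8/243 + 4534 = 1101754/243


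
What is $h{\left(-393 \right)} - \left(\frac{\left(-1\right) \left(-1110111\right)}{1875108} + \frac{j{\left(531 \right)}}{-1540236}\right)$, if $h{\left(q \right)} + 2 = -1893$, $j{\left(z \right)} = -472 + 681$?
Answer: $- \frac{114055743817258}{60168934281} \approx -1895.6$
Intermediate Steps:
$j{\left(z \right)} = 209$
$h{\left(q \right)} = -1895$ ($h{\left(q \right)} = -2 - 1893 = -1895$)
$h{\left(-393 \right)} - \left(\frac{\left(-1\right) \left(-1110111\right)}{1875108} + \frac{j{\left(531 \right)}}{-1540236}\right) = -1895 - \left(\frac{\left(-1\right) \left(-1110111\right)}{1875108} + \frac{209}{-1540236}\right) = -1895 - \left(1110111 \cdot \frac{1}{1875108} + 209 \left(- \frac{1}{1540236}\right)\right) = -1895 - \left(\frac{370037}{625036} - \frac{209}{1540236}\right) = -1895 - \frac{35613354763}{60168934281} = - \frac{114055743817258}{60168934281}$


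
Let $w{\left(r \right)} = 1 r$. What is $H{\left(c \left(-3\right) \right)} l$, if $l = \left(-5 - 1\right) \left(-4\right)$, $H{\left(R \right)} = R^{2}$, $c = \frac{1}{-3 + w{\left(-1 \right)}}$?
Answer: $\frac{27}{2} \approx 13.5$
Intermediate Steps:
$w{\left(r \right)} = r$
$c = - \frac{1}{4}$ ($c = \frac{1}{-3 - 1} = \frac{1}{-4} = - \frac{1}{4} \approx -0.25$)
$l = 24$ ($l = \left(-6\right) \left(-4\right) = 24$)
$H{\left(c \left(-3\right) \right)} l = \left(\left(- \frac{1}{4}\right) \left(-3\right)\right)^{2} \cdot 24 = \left(\frac{3}{4}\right)^{2} \cdot 24 = \frac{9}{16} \cdot 24 = \frac{27}{2}$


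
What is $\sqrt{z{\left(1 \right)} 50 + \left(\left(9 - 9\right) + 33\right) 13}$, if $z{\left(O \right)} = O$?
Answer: $\sqrt{479} \approx 21.886$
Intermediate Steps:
$\sqrt{z{\left(1 \right)} 50 + \left(\left(9 - 9\right) + 33\right) 13} = \sqrt{1 \cdot 50 + \left(\left(9 - 9\right) + 33\right) 13} = \sqrt{50 + \left(0 + 33\right) 13} = \sqrt{50 + 33 \cdot 13} = \sqrt{50 + 429} = \sqrt{479}$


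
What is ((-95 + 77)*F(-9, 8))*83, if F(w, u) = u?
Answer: -11952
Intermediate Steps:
((-95 + 77)*F(-9, 8))*83 = ((-95 + 77)*8)*83 = -18*8*83 = -144*83 = -11952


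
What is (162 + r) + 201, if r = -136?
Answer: 227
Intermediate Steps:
(162 + r) + 201 = (162 - 136) + 201 = 26 + 201 = 227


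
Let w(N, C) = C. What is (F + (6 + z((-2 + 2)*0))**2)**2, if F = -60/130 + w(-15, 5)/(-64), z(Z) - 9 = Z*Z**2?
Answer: 34875936001/692224 ≈ 50382.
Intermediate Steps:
z(Z) = 9 + Z**3 (z(Z) = 9 + Z*Z**2 = 9 + Z**3)
F = -449/832 (F = -60/130 + 5/(-64) = -60*1/130 + 5*(-1/64) = -6/13 - 5/64 = -449/832 ≈ -0.53966)
(F + (6 + z((-2 + 2)*0))**2)**2 = (-449/832 + (6 + (9 + ((-2 + 2)*0)**3))**2)**2 = (-449/832 + (6 + (9 + (0*0)**3))**2)**2 = (-449/832 + (6 + (9 + 0**3))**2)**2 = (-449/832 + (6 + (9 + 0))**2)**2 = (-449/832 + (6 + 9)**2)**2 = (-449/832 + 15**2)**2 = (-449/832 + 225)**2 = (186751/832)**2 = 34875936001/692224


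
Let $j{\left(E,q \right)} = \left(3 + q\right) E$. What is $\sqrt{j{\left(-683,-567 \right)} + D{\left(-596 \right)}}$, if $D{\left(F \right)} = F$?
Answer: $2 \sqrt{96154} \approx 620.17$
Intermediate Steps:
$j{\left(E,q \right)} = E \left(3 + q\right)$
$\sqrt{j{\left(-683,-567 \right)} + D{\left(-596 \right)}} = \sqrt{- 683 \left(3 - 567\right) - 596} = \sqrt{\left(-683\right) \left(-564\right) - 596} = \sqrt{385212 - 596} = \sqrt{384616} = 2 \sqrt{96154}$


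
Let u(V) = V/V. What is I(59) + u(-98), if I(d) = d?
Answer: 60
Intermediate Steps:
u(V) = 1
I(59) + u(-98) = 59 + 1 = 60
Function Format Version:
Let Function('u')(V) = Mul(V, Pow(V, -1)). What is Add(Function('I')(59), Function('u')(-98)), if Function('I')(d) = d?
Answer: 60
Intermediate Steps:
Function('u')(V) = 1
Add(Function('I')(59), Function('u')(-98)) = Add(59, 1) = 60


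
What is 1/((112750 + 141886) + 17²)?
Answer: 1/254925 ≈ 3.9227e-6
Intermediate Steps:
1/((112750 + 141886) + 17²) = 1/(254636 + 289) = 1/254925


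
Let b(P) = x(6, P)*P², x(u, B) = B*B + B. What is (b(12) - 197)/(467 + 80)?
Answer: 22267/547 ≈ 40.708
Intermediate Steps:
x(u, B) = B + B² (x(u, B) = B² + B = B + B²)
b(P) = P³*(1 + P) (b(P) = (P*(1 + P))*P² = P³*(1 + P))
(b(12) - 197)/(467 + 80) = (12³*(1 + 12) - 197)/(467 + 80) = (1728*13 - 197)/547 = (22464 - 197)*(1/547) = 22267*(1/547) = 22267/547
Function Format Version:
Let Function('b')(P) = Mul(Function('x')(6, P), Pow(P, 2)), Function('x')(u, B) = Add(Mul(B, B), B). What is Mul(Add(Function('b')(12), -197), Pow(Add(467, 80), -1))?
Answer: Rational(22267, 547) ≈ 40.708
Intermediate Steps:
Function('x')(u, B) = Add(B, Pow(B, 2)) (Function('x')(u, B) = Add(Pow(B, 2), B) = Add(B, Pow(B, 2)))
Function('b')(P) = Mul(Pow(P, 3), Add(1, P)) (Function('b')(P) = Mul(Mul(P, Add(1, P)), Pow(P, 2)) = Mul(Pow(P, 3), Add(1, P)))
Mul(Add(Function('b')(12), -197), Pow(Add(467, 80), -1)) = Mul(Add(Mul(Pow(12, 3), Add(1, 12)), -197), Pow(Add(467, 80), -1)) = Mul(Add(Mul(1728, 13), -197), Pow(547, -1)) = Mul(Add(22464, -197), Rational(1, 547)) = Mul(22267, Rational(1, 547)) = Rational(22267, 547)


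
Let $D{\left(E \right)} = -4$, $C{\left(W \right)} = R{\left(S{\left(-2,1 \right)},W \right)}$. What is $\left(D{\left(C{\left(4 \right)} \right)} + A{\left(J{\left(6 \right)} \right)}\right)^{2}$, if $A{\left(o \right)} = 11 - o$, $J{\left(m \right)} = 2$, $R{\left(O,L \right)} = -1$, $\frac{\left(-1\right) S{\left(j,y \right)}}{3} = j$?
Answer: $25$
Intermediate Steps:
$S{\left(j,y \right)} = - 3 j$
$C{\left(W \right)} = -1$
$\left(D{\left(C{\left(4 \right)} \right)} + A{\left(J{\left(6 \right)} \right)}\right)^{2} = \left(-4 + \left(11 - 2\right)\right)^{2} = \left(-4 + 9\right)^{2} = 5^{2} = 25$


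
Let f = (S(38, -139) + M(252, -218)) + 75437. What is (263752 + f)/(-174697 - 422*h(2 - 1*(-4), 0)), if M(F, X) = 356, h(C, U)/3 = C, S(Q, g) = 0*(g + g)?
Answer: -339545/182293 ≈ -1.8626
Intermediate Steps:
S(Q, g) = 0 (S(Q, g) = 0*(2*g) = 0)
h(C, U) = 3*C
f = 75793 (f = (0 + 356) + 75437 = 356 + 75437 = 75793)
(263752 + f)/(-174697 - 422*h(2 - 1*(-4), 0)) = (263752 + 75793)/(-174697 - 1266*(2 - 1*(-4))) = 339545/(-174697 - 1266*(2 + 4)) = 339545/(-174697 - 1266*6) = 339545/(-174697 - 422*18) = 339545/(-174697 - 7596) = 339545/(-182293) = 339545*(-1/182293) = -339545/182293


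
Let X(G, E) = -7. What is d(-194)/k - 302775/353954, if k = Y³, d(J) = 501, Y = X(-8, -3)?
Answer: -281182779/121406222 ≈ -2.3160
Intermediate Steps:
Y = -7
k = -343 (k = (-7)³ = -343)
d(-194)/k - 302775/353954 = 501/(-343) - 302775/353954 = 501*(-1/343) - 302775*1/353954 = -501/343 - 302775/353954 = -281182779/121406222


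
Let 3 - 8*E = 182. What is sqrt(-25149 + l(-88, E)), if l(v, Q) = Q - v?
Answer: I*sqrt(401334)/4 ≈ 158.38*I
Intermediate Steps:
E = -179/8 (E = 3/8 - 1/8*182 = 3/8 - 91/4 = -179/8 ≈ -22.375)
sqrt(-25149 + l(-88, E)) = sqrt(-25149 + (-179/8 - 1*(-88))) = sqrt(-25149 + (-179/8 + 88)) = sqrt(-25149 + 525/8) = sqrt(-200667/8) = I*sqrt(401334)/4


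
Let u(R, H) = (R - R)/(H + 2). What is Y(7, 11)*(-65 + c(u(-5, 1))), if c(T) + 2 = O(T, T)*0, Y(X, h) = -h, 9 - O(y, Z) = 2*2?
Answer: 737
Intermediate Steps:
O(y, Z) = 5 (O(y, Z) = 9 - 2*2 = 9 - 1*4 = 9 - 4 = 5)
u(R, H) = 0 (u(R, H) = 0/(2 + H) = 0)
c(T) = -2 (c(T) = -2 + 5*0 = -2 + 0 = -2)
Y(7, 11)*(-65 + c(u(-5, 1))) = (-1*11)*(-65 - 2) = -11*(-67) = 737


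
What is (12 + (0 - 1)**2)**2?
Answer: 169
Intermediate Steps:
(12 + (0 - 1)**2)**2 = (12 + (-1)**2)**2 = (12 + 1)**2 = 13**2 = 169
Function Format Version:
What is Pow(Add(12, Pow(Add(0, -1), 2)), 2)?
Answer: 169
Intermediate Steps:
Pow(Add(12, Pow(Add(0, -1), 2)), 2) = Pow(Add(12, Pow(-1, 2)), 2) = Pow(Add(12, 1), 2) = Pow(13, 2) = 169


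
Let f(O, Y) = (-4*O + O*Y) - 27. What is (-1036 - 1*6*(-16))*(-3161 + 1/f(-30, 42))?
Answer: 3467554720/1167 ≈ 2.9713e+6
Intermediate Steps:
f(O, Y) = -27 - 4*O + O*Y
(-1036 - 1*6*(-16))*(-3161 + 1/f(-30, 42)) = (-1036 - 1*6*(-16))*(-3161 + 1/(-27 - 4*(-30) - 30*42)) = (-1036 - 6*(-16))*(-3161 + 1/(-27 + 120 - 1260)) = (-1036 + 96)*(-3161 + 1/(-1167)) = -940*(-3161 - 1/1167) = -940*(-3688888/1167) = 3467554720/1167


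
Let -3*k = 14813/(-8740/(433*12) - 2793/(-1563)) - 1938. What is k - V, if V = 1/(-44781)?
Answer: -147591613049561/3178734504 ≈ -46431.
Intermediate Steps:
V = -1/44781 ≈ -2.2331e-5
k = -3295853445/70984 (k = -(14813/(-8740/(433*12) - 2793/(-1563)) - 1938)/3 = -(14813/(-8740/5196 - 2793*(-1/1563)) - 1938)/3 = -(14813/(-8740*1/5196 + 931/521) - 1938)/3 = -(14813/(-2185/1299 + 931/521) - 1938)/3 = -(14813/(70984/676779) - 1938)/3 = -(14813*(676779/70984) - 1938)/3 = -(10025127327/70984 - 1938)/3 = -⅓*9887560335/70984 = -3295853445/70984 ≈ -46431.)
k - V = -3295853445/70984 - 1*(-1/44781) = -3295853445/70984 + 1/44781 = -147591613049561/3178734504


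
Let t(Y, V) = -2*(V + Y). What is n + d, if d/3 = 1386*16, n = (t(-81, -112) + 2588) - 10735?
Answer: 58767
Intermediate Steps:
t(Y, V) = -2*V - 2*Y
n = -7761 (n = ((-2*(-112) - 2*(-81)) + 2588) - 10735 = ((224 + 162) + 2588) - 10735 = (386 + 2588) - 10735 = 2974 - 10735 = -7761)
d = 66528 (d = 3*(1386*16) = 3*22176 = 66528)
n + d = -7761 + 66528 = 58767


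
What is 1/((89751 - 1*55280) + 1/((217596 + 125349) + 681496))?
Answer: 1024441/35313505712 ≈ 2.9010e-5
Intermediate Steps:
1/((89751 - 1*55280) + 1/((217596 + 125349) + 681496)) = 1/((89751 - 55280) + 1/(342945 + 681496)) = 1/(34471 + 1/1024441) = 1/(35313505712/1024441) = 1024441/35313505712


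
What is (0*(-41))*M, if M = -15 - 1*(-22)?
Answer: 0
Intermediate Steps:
M = 7 (M = -15 + 22 = 7)
(0*(-41))*M = (0*(-41))*7 = 0*7 = 0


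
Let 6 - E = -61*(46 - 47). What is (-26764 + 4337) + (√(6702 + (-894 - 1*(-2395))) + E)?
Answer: -22482 + √8203 ≈ -22391.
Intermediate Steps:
E = -55 (E = 6 - (-61)*(46 - 47) = 6 - (-61)*(-1) = 6 - 1*61 = 6 - 61 = -55)
(-26764 + 4337) + (√(6702 + (-894 - 1*(-2395))) + E) = (-26764 + 4337) + (√(6702 + (-894 - 1*(-2395))) - 55) = -22427 + (√(6702 + (-894 + 2395)) - 55) = -22427 + (√(6702 + 1501) - 55) = -22427 + (√8203 - 55) = -22427 + (-55 + √8203) = -22482 + √8203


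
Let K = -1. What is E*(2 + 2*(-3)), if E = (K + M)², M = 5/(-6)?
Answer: -121/9 ≈ -13.444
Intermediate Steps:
M = -⅚ (M = 5*(-⅙) = -⅚ ≈ -0.83333)
E = 121/36 (E = (-1 - ⅚)² = (-11/6)² = 121/36 ≈ 3.3611)
E*(2 + 2*(-3)) = 121*(2 + 2*(-3))/36 = 121*(2 - 6)/36 = (121/36)*(-4) = -121/9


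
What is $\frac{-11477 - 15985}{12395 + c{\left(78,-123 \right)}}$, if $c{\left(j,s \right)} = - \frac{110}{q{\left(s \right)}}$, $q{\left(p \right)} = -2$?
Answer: $- \frac{4577}{2075} \approx -2.2058$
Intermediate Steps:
$c{\left(j,s \right)} = 55$ ($c{\left(j,s \right)} = - \frac{110}{-2} = \left(-110\right) \left(- \frac{1}{2}\right) = 55$)
$\frac{-11477 - 15985}{12395 + c{\left(78,-123 \right)}} = \frac{-11477 - 15985}{12395 + 55} = - \frac{27462}{12450} = \left(-27462\right) \frac{1}{12450} = - \frac{4577}{2075}$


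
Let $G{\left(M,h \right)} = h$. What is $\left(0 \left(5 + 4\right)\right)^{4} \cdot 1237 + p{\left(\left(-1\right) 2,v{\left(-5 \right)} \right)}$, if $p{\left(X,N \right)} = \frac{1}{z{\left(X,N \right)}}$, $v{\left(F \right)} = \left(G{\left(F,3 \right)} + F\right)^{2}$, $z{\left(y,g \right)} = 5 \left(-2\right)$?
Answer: $- \frac{1}{10} \approx -0.1$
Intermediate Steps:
$z{\left(y,g \right)} = -10$
$v{\left(F \right)} = \left(3 + F\right)^{2}$
$p{\left(X,N \right)} = - \frac{1}{10}$ ($p{\left(X,N \right)} = \frac{1}{-10} = - \frac{1}{10}$)
$\left(0 \left(5 + 4\right)\right)^{4} \cdot 1237 + p{\left(\left(-1\right) 2,v{\left(-5 \right)} \right)} = \left(0 \left(5 + 4\right)\right)^{4} \cdot 1237 - \frac{1}{10} = \left(0 \cdot 9\right)^{4} \cdot 1237 - \frac{1}{10} = 0^{4} \cdot 1237 - \frac{1}{10} = 0 \cdot 1237 - \frac{1}{10} = 0 - \frac{1}{10} = - \frac{1}{10}$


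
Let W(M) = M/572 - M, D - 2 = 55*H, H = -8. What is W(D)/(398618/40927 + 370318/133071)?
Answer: 681041465769033/19505343189904 ≈ 34.916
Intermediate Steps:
D = -438 (D = 2 + 55*(-8) = 2 - 440 = -438)
W(M) = -571*M/572 (W(M) = M*(1/572) - M = M/572 - M = -571*M/572)
W(D)/(398618/40927 + 370318/133071) = (-571/572*(-438))/(398618/40927 + 370318/133071) = 125049/(286*(398618*(1/40927) + 370318*(1/133071))) = 125049/(286*(398618/40927 + 370318/133071)) = 125049/(286*(68200500664/5446196817)) = (125049/286)*(5446196817/68200500664) = 681041465769033/19505343189904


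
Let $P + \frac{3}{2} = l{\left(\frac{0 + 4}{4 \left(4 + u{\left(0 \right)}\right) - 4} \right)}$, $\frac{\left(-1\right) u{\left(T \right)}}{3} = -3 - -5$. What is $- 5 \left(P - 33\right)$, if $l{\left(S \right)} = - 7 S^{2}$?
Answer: $\frac{3175}{18} \approx 176.39$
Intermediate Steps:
$u{\left(T \right)} = -6$ ($u{\left(T \right)} = - 3 \left(-3 - -5\right) = - 3 \left(-3 + 5\right) = \left(-3\right) 2 = -6$)
$P = - \frac{41}{18}$ ($P = - \frac{3}{2} - 7 \left(\frac{0 + 4}{4 \left(4 - 6\right) - 4}\right)^{2} = - \frac{3}{2} - 7 \left(\frac{4}{4 \left(-2\right) - 4}\right)^{2} = - \frac{3}{2} - 7 \left(\frac{4}{-8 - 4}\right)^{2} = - \frac{3}{2} - 7 \left(\frac{4}{-12}\right)^{2} = - \frac{3}{2} - 7 \left(4 \left(- \frac{1}{12}\right)\right)^{2} = - \frac{3}{2} - 7 \left(- \frac{1}{3}\right)^{2} = - \frac{3}{2} - \frac{7}{9} = - \frac{41}{18} \approx -2.2778$)
$- 5 \left(P - 33\right) = - 5 \left(- \frac{41}{18} - 33\right) = \left(-5\right) \left(- \frac{635}{18}\right) = \frac{3175}{18}$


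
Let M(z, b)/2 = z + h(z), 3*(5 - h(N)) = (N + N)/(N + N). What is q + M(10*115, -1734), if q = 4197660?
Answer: 12599908/3 ≈ 4.2000e+6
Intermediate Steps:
h(N) = 14/3 (h(N) = 5 - (N + N)/(3*(N + N)) = 5 - 2*N/(3*(2*N)) = 5 - 2*N*1/(2*N)/3 = 5 - ⅓*1 = 5 - ⅓ = 14/3)
M(z, b) = 28/3 + 2*z (M(z, b) = 2*(z + 14/3) = 2*(14/3 + z) = 28/3 + 2*z)
q + M(10*115, -1734) = 4197660 + (28/3 + 2*(10*115)) = 4197660 + (28/3 + 2*1150) = 4197660 + (28/3 + 2300) = 4197660 + 6928/3 = 12599908/3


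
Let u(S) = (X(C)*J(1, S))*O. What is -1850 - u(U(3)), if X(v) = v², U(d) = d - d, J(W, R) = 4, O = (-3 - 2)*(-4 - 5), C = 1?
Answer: -2030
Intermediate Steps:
O = 45 (O = -5*(-9) = 45)
U(d) = 0
u(S) = 180 (u(S) = (1²*4)*45 = (1*4)*45 = 4*45 = 180)
-1850 - u(U(3)) = -1850 - 1*180 = -1850 - 180 = -2030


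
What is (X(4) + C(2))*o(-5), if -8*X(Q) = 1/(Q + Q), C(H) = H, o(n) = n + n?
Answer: -635/32 ≈ -19.844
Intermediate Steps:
o(n) = 2*n
X(Q) = -1/(16*Q) (X(Q) = -1/(8*(Q + Q)) = -1/(2*Q)/8 = -1/(16*Q))
(X(4) + C(2))*o(-5) = (-1/16/4 + 2)*(2*(-5)) = (-1/16*1/4 + 2)*(-10) = (-1/64 + 2)*(-10) = (127/64)*(-10) = -635/32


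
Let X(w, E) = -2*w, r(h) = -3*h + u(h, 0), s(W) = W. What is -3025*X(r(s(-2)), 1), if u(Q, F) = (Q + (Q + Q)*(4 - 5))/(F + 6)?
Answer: 114950/3 ≈ 38317.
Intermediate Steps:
u(Q, F) = -Q/(6 + F) (u(Q, F) = (Q + (2*Q)*(-1))/(6 + F) = (Q - 2*Q)/(6 + F) = (-Q)/(6 + F) = -Q/(6 + F))
r(h) = -19*h/6 (r(h) = -3*h - h/(6 + 0) = -3*h - 1*h/6 = -3*h - 1*h*⅙ = -3*h - h/6 = -19*h/6)
-3025*X(r(s(-2)), 1) = -(-6050)*(-19/6*(-2)) = -(-6050)*19/3 = -3025*(-38/3) = 114950/3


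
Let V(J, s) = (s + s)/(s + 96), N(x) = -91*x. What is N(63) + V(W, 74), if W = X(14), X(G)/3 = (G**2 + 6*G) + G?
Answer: -487231/85 ≈ -5732.1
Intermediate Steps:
X(G) = 3*G**2 + 21*G (X(G) = 3*((G**2 + 6*G) + G) = 3*(G**2 + 7*G) = 3*G**2 + 21*G)
W = 882 (W = 3*14*(7 + 14) = 3*14*21 = 882)
V(J, s) = 2*s/(96 + s) (V(J, s) = (2*s)/(96 + s) = 2*s/(96 + s))
N(63) + V(W, 74) = -91*63 + 2*74/(96 + 74) = -5733 + 2*74/170 = -5733 + 2*74*(1/170) = -5733 + 74/85 = -487231/85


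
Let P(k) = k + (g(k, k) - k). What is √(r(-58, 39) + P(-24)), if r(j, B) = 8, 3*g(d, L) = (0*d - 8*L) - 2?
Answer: √642/3 ≈ 8.4459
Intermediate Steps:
g(d, L) = -⅔ - 8*L/3 (g(d, L) = ((0*d - 8*L) - 2)/3 = ((0 - 8*L) - 2)/3 = (-8*L - 2)/3 = (-2 - 8*L)/3 = -⅔ - 8*L/3)
P(k) = -⅔ - 8*k/3 (P(k) = k + ((-⅔ - 8*k/3) - k) = k + (-⅔ - 11*k/3) = -⅔ - 8*k/3)
√(r(-58, 39) + P(-24)) = √(8 + (-⅔ - 8/3*(-24))) = √(8 + (-⅔ + 64)) = √(8 + 190/3) = √(214/3) = √642/3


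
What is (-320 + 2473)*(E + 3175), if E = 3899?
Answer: 15230322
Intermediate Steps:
(-320 + 2473)*(E + 3175) = (-320 + 2473)*(3899 + 3175) = 2153*7074 = 15230322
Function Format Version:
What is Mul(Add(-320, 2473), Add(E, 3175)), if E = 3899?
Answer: 15230322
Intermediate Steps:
Mul(Add(-320, 2473), Add(E, 3175)) = Mul(Add(-320, 2473), Add(3899, 3175)) = Mul(2153, 7074) = 15230322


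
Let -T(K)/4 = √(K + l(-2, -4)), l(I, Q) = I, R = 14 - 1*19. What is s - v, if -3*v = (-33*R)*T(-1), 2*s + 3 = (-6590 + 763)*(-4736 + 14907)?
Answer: -29633210 - 220*I*√3 ≈ -2.9633e+7 - 381.05*I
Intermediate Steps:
R = -5 (R = 14 - 19 = -5)
T(K) = -4*√(-2 + K) (T(K) = -4*√(K - 2) = -4*√(-2 + K))
s = -29633210 (s = -3/2 + ((-6590 + 763)*(-4736 + 14907))/2 = -3/2 + (-5827*10171)/2 = -3/2 + (½)*(-59266417) = -3/2 - 59266417/2 = -29633210)
v = 220*I*√3 (v = -(-33*(-5))*(-4*√(-2 - 1))/3 = -55*(-4*I*√3) = -(-220)*I*√3 = 220*I*√3 ≈ 381.05*I)
s - v = -29633210 - 220*I*√3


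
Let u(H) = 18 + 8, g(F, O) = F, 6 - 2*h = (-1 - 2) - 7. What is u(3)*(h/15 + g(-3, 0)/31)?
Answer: 5278/465 ≈ 11.351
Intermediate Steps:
h = 8 (h = 3 - ((-1 - 2) - 7)/2 = 3 - (-3 - 7)/2 = 3 - ½*(-10) = 3 + 5 = 8)
u(H) = 26
u(3)*(h/15 + g(-3, 0)/31) = 26*(8/15 - 3/31) = 26*(203/465) = 5278/465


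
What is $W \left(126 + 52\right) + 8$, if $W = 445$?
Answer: $79218$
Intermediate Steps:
$W \left(126 + 52\right) + 8 = 445 \left(126 + 52\right) + 8 = 445 \cdot 178 + 8 = 79210 + 8 = 79218$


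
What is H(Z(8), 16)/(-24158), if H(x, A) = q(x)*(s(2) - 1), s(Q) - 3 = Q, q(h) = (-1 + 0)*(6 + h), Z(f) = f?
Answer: 28/12079 ≈ 0.0023181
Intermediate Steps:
q(h) = -6 - h (q(h) = -(6 + h) = -6 - h)
s(Q) = 3 + Q
H(x, A) = -24 - 4*x (H(x, A) = (-6 - x)*((3 + 2) - 1) = (-6 - x)*(5 - 1) = (-6 - x)*4 = -24 - 4*x)
H(Z(8), 16)/(-24158) = (-24 - 4*8)/(-24158) = (-24 - 32)*(-1/24158) = -56*(-1/24158) = 28/12079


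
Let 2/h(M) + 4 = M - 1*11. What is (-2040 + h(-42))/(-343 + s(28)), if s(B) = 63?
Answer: 58141/7980 ≈ 7.2858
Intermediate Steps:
h(M) = 2/(-15 + M) (h(M) = 2/(-4 + (M - 1*11)) = 2/(-4 + (M - 11)) = 2/(-4 + (-11 + M)) = 2/(-15 + M))
(-2040 + h(-42))/(-343 + s(28)) = (-2040 + 2/(-15 - 42))/(-343 + 63) = (-2040 + 2/(-57))/(-280) = (-2040 + 2*(-1/57))*(-1/280) = (-2040 - 2/57)*(-1/280) = -116282/57*(-1/280) = 58141/7980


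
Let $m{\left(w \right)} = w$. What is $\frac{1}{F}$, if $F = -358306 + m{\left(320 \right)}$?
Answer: $- \frac{1}{357986} \approx -2.7934 \cdot 10^{-6}$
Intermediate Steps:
$F = -357986$ ($F = -358306 + 320 = -357986$)
$\frac{1}{F} = \frac{1}{-357986} = - \frac{1}{357986}$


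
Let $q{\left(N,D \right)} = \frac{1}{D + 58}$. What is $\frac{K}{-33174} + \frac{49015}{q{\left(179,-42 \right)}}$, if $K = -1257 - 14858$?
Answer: $\frac{26016393875}{33174} \approx 7.8424 \cdot 10^{5}$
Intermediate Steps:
$q{\left(N,D \right)} = \frac{1}{58 + D}$
$K = -16115$
$\frac{K}{-33174} + \frac{49015}{q{\left(179,-42 \right)}} = - \frac{16115}{-33174} + \frac{49015}{\frac{1}{58 - 42}} = \left(-16115\right) \left(- \frac{1}{33174}\right) + \frac{49015}{\frac{1}{16}} = \frac{16115}{33174} + 49015 \frac{1}{\frac{1}{16}} = \frac{16115}{33174} + 49015 \cdot 16 = \frac{16115}{33174} + 784240 = \frac{26016393875}{33174}$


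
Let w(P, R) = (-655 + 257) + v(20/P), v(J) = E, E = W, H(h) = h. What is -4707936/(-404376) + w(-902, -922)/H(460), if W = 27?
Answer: 83984461/7750540 ≈ 10.836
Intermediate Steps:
E = 27
v(J) = 27
w(P, R) = -371 (w(P, R) = (-655 + 257) + 27 = -398 + 27 = -371)
-4707936/(-404376) + w(-902, -922)/H(460) = -4707936/(-404376) - 371/460 = -4707936*(-1/404376) - 371*1/460 = 196164/16849 - 371/460 = 83984461/7750540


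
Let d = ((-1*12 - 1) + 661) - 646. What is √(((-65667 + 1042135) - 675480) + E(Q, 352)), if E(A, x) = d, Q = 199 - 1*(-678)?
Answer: √300990 ≈ 548.63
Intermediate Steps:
Q = 877 (Q = 199 + 678 = 877)
d = 2 (d = ((-12 - 1) + 661) - 646 = (-13 + 661) - 646 = 648 - 646 = 2)
E(A, x) = 2
√(((-65667 + 1042135) - 675480) + E(Q, 352)) = √(((-65667 + 1042135) - 675480) + 2) = √((976468 - 675480) + 2) = √(300988 + 2) = √300990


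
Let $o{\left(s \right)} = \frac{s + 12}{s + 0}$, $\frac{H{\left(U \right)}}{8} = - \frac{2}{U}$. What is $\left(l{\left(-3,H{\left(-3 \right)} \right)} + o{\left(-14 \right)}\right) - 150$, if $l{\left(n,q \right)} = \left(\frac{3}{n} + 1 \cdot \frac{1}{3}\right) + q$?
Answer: $- \frac{3049}{21} \approx -145.19$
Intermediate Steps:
$H{\left(U \right)} = - \frac{16}{U}$ ($H{\left(U \right)} = 8 \left(- \frac{2}{U}\right) = - \frac{16}{U}$)
$l{\left(n,q \right)} = \frac{1}{3} + q + \frac{3}{n}$ ($l{\left(n,q \right)} = \left(\frac{3}{n} + 1 \cdot \frac{1}{3}\right) + q = \left(\frac{3}{n} + \frac{1}{3}\right) + q = \left(\frac{1}{3} + \frac{3}{n}\right) + q = \frac{1}{3} + q + \frac{3}{n}$)
$o{\left(s \right)} = \frac{12 + s}{s}$
$\left(l{\left(-3,H{\left(-3 \right)} \right)} + o{\left(-14 \right)}\right) - 150 = \left(\left(\frac{1}{3} - \frac{16}{-3} + \frac{3}{-3}\right) + \frac{12 - 14}{-14}\right) - 150 = \left(\left(\frac{1}{3} - - \frac{16}{3} + 3 \left(- \frac{1}{3}\right)\right) - - \frac{1}{7}\right) - 150 = \left(\left(\frac{1}{3} + \frac{16}{3} - 1\right) + \frac{1}{7}\right) - 150 = \left(\frac{14}{3} + \frac{1}{7}\right) - 150 = \frac{101}{21} - 150 = - \frac{3049}{21}$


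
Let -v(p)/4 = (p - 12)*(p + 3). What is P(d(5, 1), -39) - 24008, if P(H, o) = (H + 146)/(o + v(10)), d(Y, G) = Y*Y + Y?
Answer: -1560344/65 ≈ -24005.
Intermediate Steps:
d(Y, G) = Y + Y**2 (d(Y, G) = Y**2 + Y = Y + Y**2)
v(p) = -4*(-12 + p)*(3 + p) (v(p) = -4*(p - 12)*(p + 3) = -4*(-12 + p)*(3 + p))
P(H, o) = (146 + H)/(104 + o) (P(H, o) = (H + 146)/(o + (144 - 4*10**2 + 36*10)) = (146 + H)/(o + (144 - 4*100 + 360)) = (146 + H)/(o + (144 - 400 + 360)) = (146 + H)/(o + 104) = (146 + H)/(104 + o))
P(d(5, 1), -39) - 24008 = (146 + 5*(1 + 5))/(104 - 39) - 24008 = (146 + 5*6)/65 - 24008 = (146 + 30)/65 - 24008 = (1/65)*176 - 24008 = 176/65 - 24008 = -1560344/65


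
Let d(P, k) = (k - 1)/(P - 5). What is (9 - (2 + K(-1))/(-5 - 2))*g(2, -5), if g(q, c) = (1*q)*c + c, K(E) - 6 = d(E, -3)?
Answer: -1075/7 ≈ -153.57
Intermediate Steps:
d(P, k) = (-1 + k)/(-5 + P)
K(E) = 6 - 4/(-5 + E) (K(E) = 6 + (-1 - 3)/(-5 + E) = 6 - 4/(-5 + E))
g(q, c) = c + c*q (g(q, c) = q*c + c = c*q + c = c + c*q)
(9 - (2 + K(-1))/(-5 - 2))*g(2, -5) = (9 - (2 + 2*(-17 + 3*(-1))/(-5 - 1))/(-5 - 2))*(-5*(1 + 2)) = (9 - (2 + 2*(-17 - 3)/(-6))/(-7))*(-5*3) = (9 - (2 + 2*(-1/6)*(-20))*(-1)/7)*(-15) = (9 - (2 + 20/3)*(-1)/7)*(-15) = (9 - 26*(-1)/(3*7))*(-15) = (9 - 1*(-26/21))*(-15) = (9 + 26/21)*(-15) = (215/21)*(-15) = -1075/7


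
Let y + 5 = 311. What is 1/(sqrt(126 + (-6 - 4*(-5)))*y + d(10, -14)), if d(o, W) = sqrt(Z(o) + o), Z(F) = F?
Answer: -sqrt(5)/6554510 + 153*sqrt(35)/3277255 ≈ 0.00027585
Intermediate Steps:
y = 306 (y = -5 + 311 = 306)
d(o, W) = sqrt(2)*sqrt(o) (d(o, W) = sqrt(o + o) = sqrt(2*o) = sqrt(2)*sqrt(o))
1/(sqrt(126 + (-6 - 4*(-5)))*y + d(10, -14)) = 1/(sqrt(126 + (-6 - 4*(-5)))*306 + sqrt(2)*sqrt(10)) = 1/(sqrt(126 + (-6 + 20))*306 + 2*sqrt(5)) = 1/(sqrt(126 + 14)*306 + 2*sqrt(5)) = 1/(sqrt(140)*306 + 2*sqrt(5)) = 1/((2*sqrt(35))*306 + 2*sqrt(5)) = 1/(612*sqrt(35) + 2*sqrt(5)) = 1/(2*sqrt(5) + 612*sqrt(35))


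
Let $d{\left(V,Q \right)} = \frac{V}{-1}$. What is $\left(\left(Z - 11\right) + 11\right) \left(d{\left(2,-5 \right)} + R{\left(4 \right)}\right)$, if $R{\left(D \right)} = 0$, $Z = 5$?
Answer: $-10$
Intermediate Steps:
$d{\left(V,Q \right)} = - V$ ($d{\left(V,Q \right)} = V \left(-1\right) = - V$)
$\left(\left(Z - 11\right) + 11\right) \left(d{\left(2,-5 \right)} + R{\left(4 \right)}\right) = \left(\left(5 - 11\right) + 11\right) \left(\left(-1\right) 2 + 0\right) = \left(-6 + 11\right) \left(-2 + 0\right) = 5 \left(-2\right) = -10$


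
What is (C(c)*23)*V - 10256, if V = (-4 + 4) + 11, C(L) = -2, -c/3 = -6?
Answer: -10762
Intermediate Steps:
c = 18 (c = -3*(-6) = 18)
V = 11 (V = 0 + 11 = 11)
(C(c)*23)*V - 10256 = -2*23*11 - 10256 = -46*11 - 10256 = -506 - 10256 = -10762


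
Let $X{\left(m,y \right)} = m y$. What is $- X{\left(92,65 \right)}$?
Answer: $-5980$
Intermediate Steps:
$- X{\left(92,65 \right)} = - 92 \cdot 65 = \left(-1\right) 5980 = -5980$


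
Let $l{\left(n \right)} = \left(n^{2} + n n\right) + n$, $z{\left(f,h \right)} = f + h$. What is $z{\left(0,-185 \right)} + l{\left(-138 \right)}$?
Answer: $37765$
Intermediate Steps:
$l{\left(n \right)} = n + 2 n^{2}$ ($l{\left(n \right)} = \left(n^{2} + n^{2}\right) + n = 2 n^{2} + n = n + 2 n^{2}$)
$z{\left(0,-185 \right)} + l{\left(-138 \right)} = \left(0 - 185\right) - 138 \left(1 + 2 \left(-138\right)\right) = -185 - 138 \left(1 - 276\right) = -185 - -37950 = -185 + 37950 = 37765$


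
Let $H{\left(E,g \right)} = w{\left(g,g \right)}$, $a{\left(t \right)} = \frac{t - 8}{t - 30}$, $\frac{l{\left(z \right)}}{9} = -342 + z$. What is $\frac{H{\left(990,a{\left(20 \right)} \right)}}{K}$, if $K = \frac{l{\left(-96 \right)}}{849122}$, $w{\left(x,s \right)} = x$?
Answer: $\frac{849122}{3285} \approx 258.48$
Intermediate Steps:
$l{\left(z \right)} = -3078 + 9 z$ ($l{\left(z \right)} = 9 \left(-342 + z\right) = -3078 + 9 z$)
$a{\left(t \right)} = \frac{-8 + t}{-30 + t}$
$K = - \frac{1971}{424561}$ ($K = \frac{-3078 + 9 \left(-96\right)}{849122} = \left(-3078 - 864\right) \frac{1}{849122} = \left(-3942\right) \frac{1}{849122} = - \frac{1971}{424561} \approx -0.0046424$)
$H{\left(E,g \right)} = g$
$\frac{H{\left(990,a{\left(20 \right)} \right)}}{K} = \frac{\frac{1}{-30 + 20} \left(-8 + 20\right)}{- \frac{1971}{424561}} = \frac{1}{-10} \cdot 12 \left(- \frac{424561}{1971}\right) = \left(- \frac{1}{10}\right) 12 \left(- \frac{424561}{1971}\right) = \left(- \frac{6}{5}\right) \left(- \frac{424561}{1971}\right) = \frac{849122}{3285}$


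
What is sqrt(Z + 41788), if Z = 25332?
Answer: 4*sqrt(4195) ≈ 259.08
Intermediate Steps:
sqrt(Z + 41788) = sqrt(25332 + 41788) = sqrt(67120) = 4*sqrt(4195)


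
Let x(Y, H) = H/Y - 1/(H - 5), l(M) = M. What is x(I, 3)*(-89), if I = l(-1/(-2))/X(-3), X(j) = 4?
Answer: -4361/2 ≈ -2180.5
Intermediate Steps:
I = 1/8 (I = -1/(-2)/4 = -1*(-1/2)*(1/4) = (1/2)*(1/4) = 1/8 ≈ 0.12500)
x(Y, H) = -1/(-5 + H) + H/Y (x(Y, H) = H/Y - 1/(-5 + H) = -1/(-5 + H) + H/Y)
x(I, 3)*(-89) = ((3**2 - 1*1/8 - 5*3)/((1/8)*(-5 + 3)))*(-89) = (8*(9 - 1/8 - 15)/(-2))*(-89) = (8*(-1/2)*(-49/8))*(-89) = (49/2)*(-89) = -4361/2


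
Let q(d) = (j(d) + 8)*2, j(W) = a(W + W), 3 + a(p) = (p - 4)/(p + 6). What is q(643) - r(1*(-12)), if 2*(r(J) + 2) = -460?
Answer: 78807/323 ≈ 243.98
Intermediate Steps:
a(p) = -3 + (-4 + p)/(6 + p) (a(p) = -3 + (p - 4)/(p + 6) = -3 + (-4 + p)/(6 + p))
j(W) = 2*(-11 - 2*W)/(6 + 2*W) (j(W) = 2*(-11 - (W + W))/(6 + (W + W)) = 2*(-11 - 2*W)/(6 + 2*W))
r(J) = -232 (r(J) = -2 + (½)*(-460) = -2 - 230 = -232)
q(d) = 16 + 2*(-11 - 2*d)/(3 + d) (q(d) = ((-11 - 2*d)/(3 + d) + 8)*2 = (8 + (-11 - 2*d)/(3 + d))*2 = 16 + 2*(-11 - 2*d)/(3 + d))
q(643) - r(1*(-12)) = 2*(13 + 6*643)/(3 + 643) - 1*(-232) = 2*(13 + 3858)/646 + 232 = 2*(1/646)*3871 + 232 = 3871/323 + 232 = 78807/323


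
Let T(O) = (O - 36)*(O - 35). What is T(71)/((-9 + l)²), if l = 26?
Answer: 1260/289 ≈ 4.3599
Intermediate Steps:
T(O) = (-36 + O)*(-35 + O)
T(71)/((-9 + l)²) = (1260 + 71² - 71*71)/((-9 + 26)²) = (1260 + 5041 - 5041)/(17²) = 1260/289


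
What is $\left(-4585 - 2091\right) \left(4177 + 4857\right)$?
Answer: $-60310984$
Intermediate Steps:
$\left(-4585 - 2091\right) \left(4177 + 4857\right) = \left(-6676\right) 9034 = -60310984$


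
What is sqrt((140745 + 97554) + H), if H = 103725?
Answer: 2*sqrt(85506) ≈ 584.83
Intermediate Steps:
sqrt((140745 + 97554) + H) = sqrt((140745 + 97554) + 103725) = sqrt(238299 + 103725) = sqrt(342024) = 2*sqrt(85506)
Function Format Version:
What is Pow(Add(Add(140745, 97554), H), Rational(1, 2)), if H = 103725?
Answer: Mul(2, Pow(85506, Rational(1, 2))) ≈ 584.83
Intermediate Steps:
Pow(Add(Add(140745, 97554), H), Rational(1, 2)) = Pow(Add(Add(140745, 97554), 103725), Rational(1, 2)) = Pow(Add(238299, 103725), Rational(1, 2)) = Pow(342024, Rational(1, 2)) = Mul(2, Pow(85506, Rational(1, 2)))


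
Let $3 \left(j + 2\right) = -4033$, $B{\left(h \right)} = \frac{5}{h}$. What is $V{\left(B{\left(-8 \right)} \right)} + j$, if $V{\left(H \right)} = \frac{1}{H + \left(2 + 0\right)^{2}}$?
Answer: $- \frac{36343}{27} \approx -1346.0$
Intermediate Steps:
$V{\left(H \right)} = \frac{1}{4 + H}$ ($V{\left(H \right)} = \frac{1}{H + 2^{2}} = \frac{1}{H + 4} = \frac{1}{4 + H}$)
$j = - \frac{4039}{3}$ ($j = -2 + \frac{1}{3} \left(-4033\right) = -2 - \frac{4033}{3} = - \frac{4039}{3} \approx -1346.3$)
$V{\left(B{\left(-8 \right)} \right)} + j = \frac{1}{4 + \frac{5}{-8}} - \frac{4039}{3} = \frac{1}{4 + 5 \left(- \frac{1}{8}\right)} - \frac{4039}{3} = \frac{1}{4 - \frac{5}{8}} - \frac{4039}{3} = \frac{1}{\frac{27}{8}} - \frac{4039}{3} = \frac{8}{27} - \frac{4039}{3} = - \frac{36343}{27}$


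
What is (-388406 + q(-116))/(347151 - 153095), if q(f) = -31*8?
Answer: -194327/97028 ≈ -2.0028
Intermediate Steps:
q(f) = -248
(-388406 + q(-116))/(347151 - 153095) = (-388406 - 248)/(347151 - 153095) = -388654/194056 = -388654*1/194056 = -194327/97028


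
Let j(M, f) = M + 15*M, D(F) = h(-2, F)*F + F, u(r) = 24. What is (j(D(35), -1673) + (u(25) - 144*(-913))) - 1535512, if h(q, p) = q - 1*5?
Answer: -1407376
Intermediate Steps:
h(q, p) = -5 + q (h(q, p) = q - 5 = -5 + q)
D(F) = -6*F (D(F) = (-5 - 2)*F + F = -7*F + F = -6*F)
j(M, f) = 16*M
(j(D(35), -1673) + (u(25) - 144*(-913))) - 1535512 = (16*(-6*35) + (24 - 144*(-913))) - 1535512 = (16*(-210) + (24 + 131472)) - 1535512 = (-3360 + 131496) - 1535512 = 128136 - 1535512 = -1407376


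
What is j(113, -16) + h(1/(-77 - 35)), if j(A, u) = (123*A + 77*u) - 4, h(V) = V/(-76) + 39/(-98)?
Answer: 754488487/59584 ≈ 12663.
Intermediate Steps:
h(V) = -39/98 - V/76 (h(V) = V*(-1/76) + 39*(-1/98) = -V/76 - 39/98 = -39/98 - V/76)
j(A, u) = -4 + 77*u + 123*A (j(A, u) = (77*u + 123*A) - 4 = -4 + 77*u + 123*A)
j(113, -16) + h(1/(-77 - 35)) = (-4 + 77*(-16) + 123*113) + (-39/98 - 1/(76*(-77 - 35))) = (-4 - 1232 + 13899) + (-39/98 - 1/76/(-112)) = 12663 + (-39/98 - 1/76*(-1/112)) = 12663 + (-39/98 + 1/8512) = 12663 - 23705/59584 = 754488487/59584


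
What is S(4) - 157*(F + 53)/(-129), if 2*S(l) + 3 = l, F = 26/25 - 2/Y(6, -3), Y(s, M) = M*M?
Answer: 3831251/58050 ≈ 65.999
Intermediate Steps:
Y(s, M) = M²
F = 184/225 (F = 26/25 - 2/((-3)²) = 26*(1/25) - 2/9 = 26/25 - 2*⅑ = 26/25 - 2/9 = 184/225 ≈ 0.81778)
S(l) = -3/2 + l/2
S(4) - 157*(F + 53)/(-129) = (-3/2 + (½)*4) - 157*(184/225 + 53)/(-129) = (-3/2 + 2) - 1901113*(-1)/(225*129) = ½ - 157*(-12109/29025) = ½ + 1901113/29025 = 3831251/58050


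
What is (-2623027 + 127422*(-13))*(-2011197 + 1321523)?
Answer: 2951468848762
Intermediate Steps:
(-2623027 + 127422*(-13))*(-2011197 + 1321523) = (-2623027 - 1656486)*(-689674) = -4279513*(-689674) = 2951468848762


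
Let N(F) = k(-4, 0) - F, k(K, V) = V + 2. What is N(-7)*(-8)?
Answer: -72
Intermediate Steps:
k(K, V) = 2 + V
N(F) = 2 - F (N(F) = (2 + 0) - F = 2 - F)
N(-7)*(-8) = (2 - 1*(-7))*(-8) = (2 + 7)*(-8) = 9*(-8) = -72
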